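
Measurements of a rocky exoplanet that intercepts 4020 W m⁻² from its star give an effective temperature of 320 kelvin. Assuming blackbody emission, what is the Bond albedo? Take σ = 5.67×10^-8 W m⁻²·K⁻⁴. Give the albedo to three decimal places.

Energy balance: S(1−α)/4 = σT⁴, so 1−α = 4σT⁴/S.
4σT⁴ = 4·5.67×10⁻⁸·(320)⁴ = 2378 W m⁻².
1−α = 2378/4020 = 0.5916, so α = 0.4084.

0.408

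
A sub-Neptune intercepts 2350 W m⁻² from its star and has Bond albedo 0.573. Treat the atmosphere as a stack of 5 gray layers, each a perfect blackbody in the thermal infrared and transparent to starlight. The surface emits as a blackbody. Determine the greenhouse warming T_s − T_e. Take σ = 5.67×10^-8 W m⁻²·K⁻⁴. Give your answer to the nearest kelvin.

The effective emission temperature is T_e = [S(1−α)/(4σ)]^¼ = 257.9 K.
Surface: T_s = (6)^¼·T_e = 403.6 K.
So the greenhouse effect raises the surface by 403.6 − 257.9 = 145.7 K.

146 kelvin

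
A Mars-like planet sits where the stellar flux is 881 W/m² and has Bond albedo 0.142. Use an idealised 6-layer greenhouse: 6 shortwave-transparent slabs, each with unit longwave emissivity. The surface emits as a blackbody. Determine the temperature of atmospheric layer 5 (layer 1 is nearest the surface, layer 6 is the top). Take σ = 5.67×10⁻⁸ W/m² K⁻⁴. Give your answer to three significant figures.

286 K

OLR = S(1−α)/4 = 189.0 W/m²; the top layer radiates at T_e = 240.3 K.
Each opaque layer satisfies 2T_j⁴ = T_{j−1}⁴ + T_{j+1}⁴, giving T_k⁴ = (N+1−k)T_e⁴.
T_5 = (2)^(1/4)·240.3 = 285.7 K.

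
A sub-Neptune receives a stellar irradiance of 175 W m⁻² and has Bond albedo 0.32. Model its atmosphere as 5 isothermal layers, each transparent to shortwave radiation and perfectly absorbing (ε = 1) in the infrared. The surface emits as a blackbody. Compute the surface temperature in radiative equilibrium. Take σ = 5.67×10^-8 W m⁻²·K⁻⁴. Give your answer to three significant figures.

237 K

Top-of-atmosphere balance: σT_e⁴ = S(1−α)/4 = 29.75 W m⁻² → T_e = 151.3 K.
For an N-layer opaque stack, T_s⁴ = (N+1)T_e⁴, hence T_s = (6)^(1/4)×151.3 K = 236.9 K.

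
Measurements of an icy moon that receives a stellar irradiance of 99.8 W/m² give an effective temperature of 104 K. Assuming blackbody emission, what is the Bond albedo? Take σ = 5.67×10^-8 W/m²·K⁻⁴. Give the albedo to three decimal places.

0.734

From σT⁴ = S(1−α)/4 we invert for α: 1−α = 4σT⁴/S.
4σT⁴ = 4·5.67×10⁻⁸·(104)⁴ = 26.53 W/m².
Hence α = 1 − 26.53/99.80 = 0.7341.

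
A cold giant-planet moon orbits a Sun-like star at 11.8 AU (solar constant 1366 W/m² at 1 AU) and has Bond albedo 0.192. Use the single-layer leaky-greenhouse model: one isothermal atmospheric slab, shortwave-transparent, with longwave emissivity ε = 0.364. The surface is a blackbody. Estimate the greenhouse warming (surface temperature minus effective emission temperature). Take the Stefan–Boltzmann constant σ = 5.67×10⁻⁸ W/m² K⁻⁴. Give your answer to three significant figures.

3.96 K

Flux at the orbit: S = 1366/(11.8)² = 9.810 W/m².
At the top of the atmosphere, σT_e⁴ = S(1−α)/4 = 1.982 W/m², giving T_e = 76.89 K.
For a single slab of emissivity ε, T_s⁴ = 2T_e⁴/(2−ε); thus T_s = 76.89·(1.222)^(1/4) = 80.85 K.
The atmosphere warms the surface by 3.960 K.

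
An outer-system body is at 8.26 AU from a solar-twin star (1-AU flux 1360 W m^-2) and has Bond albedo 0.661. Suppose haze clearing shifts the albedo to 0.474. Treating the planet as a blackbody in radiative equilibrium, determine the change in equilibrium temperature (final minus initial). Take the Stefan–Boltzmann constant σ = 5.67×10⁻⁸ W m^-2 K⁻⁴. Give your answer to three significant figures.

8.58 kelvin

Flux at the orbit: S = 1360/(8.26)² = 19.93 W m^-2.
Before: T₁ = [19.93·0.339/(4σ)]^(1/4) = 73.88 K.
After:  T₂ = [19.93·0.526/(4σ)]^(1/4) = 82.46 K.
ΔT = T₂ − T₁ = 8.576 K.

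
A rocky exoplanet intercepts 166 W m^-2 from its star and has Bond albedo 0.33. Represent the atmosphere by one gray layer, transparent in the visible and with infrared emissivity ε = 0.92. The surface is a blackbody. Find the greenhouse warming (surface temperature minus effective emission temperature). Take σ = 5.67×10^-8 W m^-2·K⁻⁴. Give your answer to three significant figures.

24.8 kelvin

The planet radiates to space at T_e = [S(1−α)/(4σ)]^(1/4) = 148.8 K.
For a single slab of emissivity ε, T_s⁴ = 2T_e⁴/(2−ε); thus T_s = 148.8·(1.852)^(1/4) = 173.6 K.
The atmosphere warms the surface by 24.78 K.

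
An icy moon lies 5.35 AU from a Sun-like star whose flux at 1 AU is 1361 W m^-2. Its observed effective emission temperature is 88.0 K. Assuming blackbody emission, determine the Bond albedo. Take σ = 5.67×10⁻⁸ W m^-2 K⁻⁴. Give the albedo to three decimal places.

Flux at the orbit: S = 1361/(5.35)² = 47.55 W m^-2.
From σT⁴ = S(1−α)/4 we invert for α: 1−α = 4σT⁴/S.
4σT⁴ = 4·5.67×10⁻⁸·(88.0)⁴ = 13.60 W m^-2.
Hence α = 1 − 13.60/47.55 = 0.7140.

0.714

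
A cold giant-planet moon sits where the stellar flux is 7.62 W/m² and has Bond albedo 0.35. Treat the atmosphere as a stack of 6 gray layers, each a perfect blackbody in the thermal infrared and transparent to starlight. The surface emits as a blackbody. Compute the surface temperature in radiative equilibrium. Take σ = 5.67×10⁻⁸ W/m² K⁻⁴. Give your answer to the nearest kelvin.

111 K

Top-of-atmosphere balance: σT_e⁴ = S(1−α)/4 = 1.238 W/m² → T_e = 68.36 K.
For an N-layer opaque stack, T_s⁴ = (N+1)T_e⁴, hence T_s = (7)^(1/4)×68.36 K = 111.2 K.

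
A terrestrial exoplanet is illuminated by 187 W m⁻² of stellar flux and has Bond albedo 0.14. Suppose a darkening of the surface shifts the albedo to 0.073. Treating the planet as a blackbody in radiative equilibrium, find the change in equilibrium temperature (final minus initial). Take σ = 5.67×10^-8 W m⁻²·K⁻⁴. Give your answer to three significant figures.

Before: T₁ = [187.0·0.86/(4σ)]^(1/4) = 163.2 K.
With α = 0.073, T₂ = 166.3 K.
ΔT = T₂ − T₁ = 3.089 K.

3.09 kelvin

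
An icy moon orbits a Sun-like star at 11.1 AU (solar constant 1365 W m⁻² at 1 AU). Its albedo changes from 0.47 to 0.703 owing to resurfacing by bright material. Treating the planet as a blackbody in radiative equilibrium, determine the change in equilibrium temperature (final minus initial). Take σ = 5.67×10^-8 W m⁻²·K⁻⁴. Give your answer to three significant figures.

-9.61 K

Irradiance scales as 1/d², so S = 1365 W m⁻² × (1/11.1)² = 11.08 W m⁻².
Before: T₁ = [11.08·0.53/(4σ)]^(1/4) = 71.33 K.
Final:   T₂ = [S(1−0.703)/(4σ)]^(1/4) = 61.72 K.
ΔT = T₂ − T₁ = -9.615 K.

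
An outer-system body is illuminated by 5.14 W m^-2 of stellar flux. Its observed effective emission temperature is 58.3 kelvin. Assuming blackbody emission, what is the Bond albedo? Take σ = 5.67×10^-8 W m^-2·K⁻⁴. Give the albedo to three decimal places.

0.490

Rearranging the radiative balance, α = 1 − 4σT⁴/S.
σT⁴ = 0.6550 W m^-2, so 4σT⁴ = 2.620 W m^-2.
Hence α = 1 − 2.620/5.140 = 0.4903.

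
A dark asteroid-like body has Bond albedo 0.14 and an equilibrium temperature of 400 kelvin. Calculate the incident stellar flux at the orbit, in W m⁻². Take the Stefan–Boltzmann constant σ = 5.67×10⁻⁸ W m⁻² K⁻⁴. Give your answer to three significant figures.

6750 W m⁻²

Invert the energy balance for S: S = 4σT⁴/(1−α).
σT⁴ = 5.67×10⁻⁸·(400)⁴ = 1452 W m⁻².
So S = 4×1452/(1−0.14) = 6751 W m⁻².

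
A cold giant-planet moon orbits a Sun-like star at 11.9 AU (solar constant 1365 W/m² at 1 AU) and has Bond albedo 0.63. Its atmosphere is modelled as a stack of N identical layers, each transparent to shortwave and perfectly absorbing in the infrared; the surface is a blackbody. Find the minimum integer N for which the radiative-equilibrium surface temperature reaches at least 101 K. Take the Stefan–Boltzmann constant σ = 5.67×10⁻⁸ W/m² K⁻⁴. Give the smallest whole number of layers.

Irradiance scales as 1/d², so S = 1365 W/m² × (1/11.9)² = 9.639 W/m².
Top-of-atmosphere balance: σT_e⁴ = S(1−α)/4 = 0.8916 W/m² → T_e = 62.97 K.
Since T_s⁴ = (N+1)T_e⁴, we need N ≥ (T_s/T_e)⁴ − 1 = 5.617.
So N ≥ 5.617; the smallest integer is N = 6.

6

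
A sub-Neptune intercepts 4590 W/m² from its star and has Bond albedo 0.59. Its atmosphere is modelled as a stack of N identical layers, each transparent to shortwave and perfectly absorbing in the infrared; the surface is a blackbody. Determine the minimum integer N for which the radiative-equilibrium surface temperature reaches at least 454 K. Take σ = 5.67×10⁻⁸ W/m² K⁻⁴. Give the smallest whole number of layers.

OLR = S(1−α)/4 = 470.5 W/m²; the top layer radiates at T_e = 301.8 K.
Need (N+1)T_e⁴ ≥ T_s⁴, i.e. N+1 ≥ (454/301.8)⁴ = 5.120.
The minimum whole number is N = 5.

5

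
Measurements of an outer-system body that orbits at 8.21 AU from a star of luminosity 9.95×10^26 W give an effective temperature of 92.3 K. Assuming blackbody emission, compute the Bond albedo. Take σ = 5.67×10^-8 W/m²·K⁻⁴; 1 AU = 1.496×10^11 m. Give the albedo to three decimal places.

0.686

Orbital distance: d = 8.21 AU = 1.228×10^12 m.
S = L/(4πd²) = 52.49 W/m².
Rearranging the radiative balance, α = 1 − 4σT⁴/S.
σT⁴ = 4.115 W/m², so 4σT⁴ = 16.46 W/m².
1−α = 16.46/52.49 = 0.3136, so α = 0.6864.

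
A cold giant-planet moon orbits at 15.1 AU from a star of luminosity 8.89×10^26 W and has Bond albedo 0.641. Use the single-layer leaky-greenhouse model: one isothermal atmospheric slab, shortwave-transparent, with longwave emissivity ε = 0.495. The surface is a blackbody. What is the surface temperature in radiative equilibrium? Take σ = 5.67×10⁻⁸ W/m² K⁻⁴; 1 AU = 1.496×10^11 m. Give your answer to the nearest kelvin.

Orbital distance: d = 15.1 AU = 2.259×10^12 m.
Spreading L over a sphere of radius d: S = 8.89×10^26/(4π·2.26×10^12²) = 13.86 W/m².
Effective emission temperature (TOA balance): σT_e⁴ = S(1−α)/4 = 1.244 W/m² → T_e = 68.44 K.
Surface balance with a leaky layer gives σT_s⁴ = σT_e⁴·2/(2−ε), so T_s = T_e·[2/(2−0.495)]^(1/4) = 73.49 K.

73 K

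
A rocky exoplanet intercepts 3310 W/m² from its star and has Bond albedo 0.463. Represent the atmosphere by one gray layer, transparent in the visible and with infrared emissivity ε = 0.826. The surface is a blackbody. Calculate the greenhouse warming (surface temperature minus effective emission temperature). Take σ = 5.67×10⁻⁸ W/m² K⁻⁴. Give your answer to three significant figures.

At the top of the atmosphere, σT_e⁴ = S(1−α)/4 = 444.4 W/m², giving T_e = 297.5 K.
The surface balance (absorbed SW + ε·downward IR = σT_s⁴) with T_a⁴ = T_s⁴/2 reduces to T_s = T_e·[2/(2−ε)]^¼ = 339.9 K.
The atmosphere warms the surface by 42.39 K.

42.4 K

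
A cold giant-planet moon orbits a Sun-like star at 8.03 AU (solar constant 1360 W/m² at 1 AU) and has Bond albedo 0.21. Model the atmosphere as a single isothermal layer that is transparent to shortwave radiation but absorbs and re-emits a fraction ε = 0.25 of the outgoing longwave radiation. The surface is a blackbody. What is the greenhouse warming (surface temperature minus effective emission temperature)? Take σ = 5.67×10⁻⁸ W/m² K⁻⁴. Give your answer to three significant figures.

Flux at the orbit: S = 1360/(8.03)² = 21.09 W/m².
At the top of the atmosphere, σT_e⁴ = S(1−α)/4 = 4.166 W/m², giving T_e = 92.58 K.
The surface balance (absorbed SW + ε·downward IR = σT_s⁴) with T_a⁴ = T_s⁴/2 reduces to T_s = T_e·[2/(2−ε)]^¼ = 95.72 K.
Greenhouse warming: T_s − T_e = 3.143 K.

3.14 kelvin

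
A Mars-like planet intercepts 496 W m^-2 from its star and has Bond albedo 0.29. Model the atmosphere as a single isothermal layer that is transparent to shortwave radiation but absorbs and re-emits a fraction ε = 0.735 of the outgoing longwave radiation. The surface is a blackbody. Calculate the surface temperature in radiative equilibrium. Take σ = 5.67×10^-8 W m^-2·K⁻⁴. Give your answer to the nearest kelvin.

At the top of the atmosphere, σT_e⁴ = S(1−α)/4 = 88.04 W m^-2, giving T_e = 198.5 K.
The surface balance (absorbed SW + ε·downward IR = σT_s⁴) with T_a⁴ = T_s⁴/2 reduces to T_s = T_e·[2/(2−ε)]^¼ = 222.6 K.

223 K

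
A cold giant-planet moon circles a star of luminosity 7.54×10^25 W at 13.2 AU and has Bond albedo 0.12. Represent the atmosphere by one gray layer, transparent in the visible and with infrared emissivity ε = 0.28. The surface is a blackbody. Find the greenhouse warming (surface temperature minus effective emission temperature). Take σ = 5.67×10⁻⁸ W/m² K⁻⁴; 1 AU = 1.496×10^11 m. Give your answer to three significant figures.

d = 13.2 × 1.496×10^11 m = 1.975×10^12 m.
Flux at the orbit: S = L/(4πd²) = 7.54×10^25/(4π·(1.97×10^12)²) = 1.539 W/m².
Effective emission temperature (TOA balance): σT_e⁴ = S(1−α)/4 = 0.3385 W/m² → T_e = 49.43 K.
Surface balance with a leaky layer gives σT_s⁴ = σT_e⁴·2/(2−ε), so T_s = T_e·[2/(2−0.28)]^(1/4) = 51.33 K.
The atmosphere warms the surface by 1.899 K.

1.90 K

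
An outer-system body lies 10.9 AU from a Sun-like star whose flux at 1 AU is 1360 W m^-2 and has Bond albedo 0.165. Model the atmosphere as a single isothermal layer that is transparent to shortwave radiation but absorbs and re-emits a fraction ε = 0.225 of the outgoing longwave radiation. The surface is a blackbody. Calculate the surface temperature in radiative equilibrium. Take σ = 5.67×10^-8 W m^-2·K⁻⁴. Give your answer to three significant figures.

83.0 kelvin

By the inverse-square law, S = 1360/10.9² = 11.45 W m^-2.
Effective emission temperature (TOA balance): σT_e⁴ = S(1−α)/4 = 2.390 W m^-2 → T_e = 80.57 K.
Surface balance with a leaky layer gives σT_s⁴ = σT_e⁴·2/(2−ε), so T_s = T_e·[2/(2−0.225)]^(1/4) = 83.01 K.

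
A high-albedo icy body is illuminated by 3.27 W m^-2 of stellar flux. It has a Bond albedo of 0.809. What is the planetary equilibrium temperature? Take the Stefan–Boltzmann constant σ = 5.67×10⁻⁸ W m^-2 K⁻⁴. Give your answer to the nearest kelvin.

41 kelvin

The planet absorbs (1−α)S over its disc πR² and re-emits over 4πR², so the mean absorbed flux is (1−0.809)·3.270/4 = 0.1561 W m^-2.
Balancing against σT⁴: T = (0.1561/5.67×10⁻⁸)^(1/4) = 40.74 K.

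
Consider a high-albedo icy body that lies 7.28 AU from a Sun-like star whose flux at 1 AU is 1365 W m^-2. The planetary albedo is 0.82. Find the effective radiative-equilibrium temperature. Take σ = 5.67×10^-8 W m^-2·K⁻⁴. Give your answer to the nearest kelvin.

67 K

By the inverse-square law, S = 1365/7.28² = 25.76 W m^-2.
The planet absorbs (1−α)S over its disc πR² and re-emits over 4πR², so the mean absorbed flux is (1−0.82)·25.76/4 = 1.159 W m^-2.
In equilibrium σT⁴ equals this, so T = 67.24 K.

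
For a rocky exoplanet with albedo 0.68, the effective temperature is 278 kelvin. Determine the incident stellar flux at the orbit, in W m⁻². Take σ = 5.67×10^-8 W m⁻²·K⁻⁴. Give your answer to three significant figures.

4230 W m⁻²

From S(1−α)/4 = σT⁴: S = 4σT⁴/(1−α).
σT⁴ = 5.67×10⁻⁸·(278)⁴ = 338.7 W m⁻².
So S = 4×338.7/(1−0.68) = 4233 W m⁻².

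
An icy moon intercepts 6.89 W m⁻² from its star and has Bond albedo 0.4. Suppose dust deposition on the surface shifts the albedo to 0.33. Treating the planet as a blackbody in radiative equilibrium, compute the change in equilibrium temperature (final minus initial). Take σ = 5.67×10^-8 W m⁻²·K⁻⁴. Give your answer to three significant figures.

1.83 K

Before: T₁ = [6.890·0.6/(4σ)]^(1/4) = 65.34 K.
After:  T₂ = [6.890·0.67/(4σ)]^(1/4) = 67.17 K.
Change: 67.17 − 65.34 = 1.828 K.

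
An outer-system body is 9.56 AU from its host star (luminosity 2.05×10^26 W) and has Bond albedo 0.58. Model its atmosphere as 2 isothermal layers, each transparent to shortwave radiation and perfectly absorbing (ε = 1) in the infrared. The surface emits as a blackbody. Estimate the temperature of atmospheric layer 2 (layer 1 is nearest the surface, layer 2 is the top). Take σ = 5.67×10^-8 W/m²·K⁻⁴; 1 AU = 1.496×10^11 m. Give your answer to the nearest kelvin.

62 kelvin

d = 9.56 × 1.496×10^11 m = 1.430×10^12 m.
Spreading L over a sphere of radius d: S = 2.05×10^26/(4π·1.43×10^12²) = 7.976 W/m².
Top-of-atmosphere balance: σT_e⁴ = S(1−α)/4 = 0.8374 W/m² → T_e = 61.99 K.
Each opaque layer satisfies 2T_j⁴ = T_{j−1}⁴ + T_{j+1}⁴, giving T_k⁴ = (N+1−k)T_e⁴.
T_2 = (1)^(1/4)·61.99 = 61.99 K.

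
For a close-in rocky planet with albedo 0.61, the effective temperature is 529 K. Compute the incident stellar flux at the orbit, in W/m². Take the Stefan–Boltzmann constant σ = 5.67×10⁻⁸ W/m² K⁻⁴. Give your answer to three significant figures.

45500 W/m²

From S(1−α)/4 = σT⁴: S = 4σT⁴/(1−α).
σT⁴ = 5.67×10⁻⁸·(529)⁴ = 4440 W/m².
So S = 4×4440/(1−0.61) = 45540 W/m².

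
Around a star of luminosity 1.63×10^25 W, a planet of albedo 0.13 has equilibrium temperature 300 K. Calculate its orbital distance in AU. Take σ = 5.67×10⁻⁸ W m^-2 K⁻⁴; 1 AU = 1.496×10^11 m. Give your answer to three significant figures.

Required flux: S = 4σT⁴/(1−α) = 2112 W m^-2.
Then d = [L/(4πS)]^(1/2) = 2.478×10^10 m, i.e. 0.1657 AU.

0.166 AU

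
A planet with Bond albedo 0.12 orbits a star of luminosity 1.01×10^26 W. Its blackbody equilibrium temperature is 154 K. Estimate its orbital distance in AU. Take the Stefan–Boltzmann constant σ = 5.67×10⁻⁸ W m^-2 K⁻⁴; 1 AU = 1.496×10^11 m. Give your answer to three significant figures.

Energy balance gives S = 4σT⁴/(1−α) = 145.0 W m^-2.
From L = 4πd²S, d = √(1.01×10^26/(4π·145.0)) = 2.355×10^11 m = 1.574 AU.

1.57 AU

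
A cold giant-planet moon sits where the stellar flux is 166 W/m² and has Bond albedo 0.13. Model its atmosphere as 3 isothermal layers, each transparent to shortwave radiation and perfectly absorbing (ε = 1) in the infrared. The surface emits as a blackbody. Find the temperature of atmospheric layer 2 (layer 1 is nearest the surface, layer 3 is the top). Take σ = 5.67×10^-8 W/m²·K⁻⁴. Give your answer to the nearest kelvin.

The effective emission temperature is T_e = [S(1−α)/(4σ)]^¼ = 158.9 K.
The net upward flux σT_e⁴ is constant between every pair of levels, so T_k⁴ = (N+1−k)T_e⁴.
T_2 = (2)^(1/4)·158.9 = 188.9 K.

189 kelvin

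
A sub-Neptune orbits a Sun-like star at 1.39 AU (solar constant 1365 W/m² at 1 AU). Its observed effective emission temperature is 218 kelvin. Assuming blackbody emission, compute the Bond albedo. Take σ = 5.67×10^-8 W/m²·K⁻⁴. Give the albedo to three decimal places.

Irradiance scales as 1/d², so S = 1365 W/m² × (1/1.39)² = 706.5 W/m².
Energy balance: S(1−α)/4 = σT⁴, so 1−α = 4σT⁴/S.
σT⁴ = 128.1 W/m², so 4σT⁴ = 512.2 W/m².
1−α = 512.2/706.5 = 0.7250, so α = 0.2750.

0.275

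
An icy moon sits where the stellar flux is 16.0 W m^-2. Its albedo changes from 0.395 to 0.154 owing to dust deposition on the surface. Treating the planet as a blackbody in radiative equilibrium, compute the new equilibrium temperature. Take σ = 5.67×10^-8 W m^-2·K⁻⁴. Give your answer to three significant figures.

87.9 kelvin

New equilibrium: T₂ = [(1−0.154)·16.00/(4σ)]^(1/4) = 87.89 K.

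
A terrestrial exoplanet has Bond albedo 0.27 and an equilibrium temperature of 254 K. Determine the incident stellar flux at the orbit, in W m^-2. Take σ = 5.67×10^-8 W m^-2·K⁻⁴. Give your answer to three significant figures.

From S(1−α)/4 = σT⁴: S = 4σT⁴/(1−α).
The emitted flux is σT⁴ = 236.0 W m^-2.
S = 4·236.0/0.73 = 1293 W m^-2.

1290 W m^-2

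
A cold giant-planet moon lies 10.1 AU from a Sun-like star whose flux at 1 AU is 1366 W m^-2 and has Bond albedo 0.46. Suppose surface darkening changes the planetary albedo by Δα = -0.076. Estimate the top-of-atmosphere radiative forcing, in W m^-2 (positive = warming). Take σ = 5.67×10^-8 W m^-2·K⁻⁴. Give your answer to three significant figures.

Irradiance scales as 1/d², so S = 1366 W m^-2 × (1/10.1)² = 13.39 W m^-2.
ΔF = −(S/4)Δα = −(13.39/4)×(-0.076) = 0.2544 W m^-2.

0.254 W m^-2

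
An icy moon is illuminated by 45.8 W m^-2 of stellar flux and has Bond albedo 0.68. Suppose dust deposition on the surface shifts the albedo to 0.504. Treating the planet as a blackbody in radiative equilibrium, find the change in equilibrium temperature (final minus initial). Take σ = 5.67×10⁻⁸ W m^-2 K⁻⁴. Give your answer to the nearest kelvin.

10 K

With α = 0.68, T₁ = 89.66 K.
With α = 0.504, T₂ = 100.0 K.
Change: 100.0 − 89.66 = 10.38 K.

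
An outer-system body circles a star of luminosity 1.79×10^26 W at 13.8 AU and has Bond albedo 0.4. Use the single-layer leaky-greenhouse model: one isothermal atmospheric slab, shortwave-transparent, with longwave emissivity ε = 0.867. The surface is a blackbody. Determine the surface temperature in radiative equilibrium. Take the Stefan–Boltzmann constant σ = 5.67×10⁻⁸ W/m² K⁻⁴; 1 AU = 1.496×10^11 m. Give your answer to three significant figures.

62.9 K

Orbital distance: d = 13.8 AU = 2.064×10^12 m.
Flux at the orbit: S = L/(4πd²) = 1.79×10^26/(4π·(2.06×10^12)²) = 3.342 W/m².
Effective emission temperature (TOA balance): σT_e⁴ = S(1−α)/4 = 0.5013 W/m² → T_e = 54.53 K.
Surface balance with a leaky layer gives σT_s⁴ = σT_e⁴·2/(2−ε), so T_s = T_e·[2/(2−0.867)]^(1/4) = 62.85 K.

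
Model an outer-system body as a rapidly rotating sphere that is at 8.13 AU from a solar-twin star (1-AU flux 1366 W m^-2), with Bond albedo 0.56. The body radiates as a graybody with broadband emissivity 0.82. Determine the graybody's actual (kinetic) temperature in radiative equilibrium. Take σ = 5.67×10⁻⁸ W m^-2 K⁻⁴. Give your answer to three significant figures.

Flux at the orbit: S = 1366/(8.13)² = 20.67 W m^-2.
Averaging over the sphere, the absorbed flux is S(1−α)/4 = 2.273 W m^-2.
Equating to εσT⁴ with ε = 0.82: T = (2.273/0.82σ)^(1/4) = 83.62 K.

83.6 K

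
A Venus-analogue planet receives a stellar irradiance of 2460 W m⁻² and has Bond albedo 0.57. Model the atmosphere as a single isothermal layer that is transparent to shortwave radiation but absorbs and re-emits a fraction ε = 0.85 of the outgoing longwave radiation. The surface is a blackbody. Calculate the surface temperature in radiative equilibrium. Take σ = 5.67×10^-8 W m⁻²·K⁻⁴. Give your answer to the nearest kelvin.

300 K

The planet radiates to space at T_e = [S(1−α)/(4σ)]^(1/4) = 261.3 K.
The surface balance (absorbed SW + ε·downward IR = σT_s⁴) with T_a⁴ = T_s⁴/2 reduces to T_s = T_e·[2/(2−ε)]^¼ = 300.1 K.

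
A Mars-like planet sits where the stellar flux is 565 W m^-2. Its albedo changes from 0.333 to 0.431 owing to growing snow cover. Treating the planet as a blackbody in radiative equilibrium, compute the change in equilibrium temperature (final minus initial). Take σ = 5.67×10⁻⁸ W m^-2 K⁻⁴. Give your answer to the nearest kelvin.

-8 kelvin

Initial: T₁ = [S(1−0.333)/(4σ)]^(1/4) = 201.9 K.
Final:   T₂ = [S(1−0.431)/(4σ)]^(1/4) = 194.0 K.
ΔT = T₂ − T₁ = -7.864 K.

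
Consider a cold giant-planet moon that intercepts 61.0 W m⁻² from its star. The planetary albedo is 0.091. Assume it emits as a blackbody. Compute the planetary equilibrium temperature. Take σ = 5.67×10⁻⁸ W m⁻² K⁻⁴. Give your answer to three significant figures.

125 K

Averaging over the sphere, the absorbed flux is S(1−α)/4 = 13.86 W m⁻².
In equilibrium σT⁴ equals this, so T = 125.0 K.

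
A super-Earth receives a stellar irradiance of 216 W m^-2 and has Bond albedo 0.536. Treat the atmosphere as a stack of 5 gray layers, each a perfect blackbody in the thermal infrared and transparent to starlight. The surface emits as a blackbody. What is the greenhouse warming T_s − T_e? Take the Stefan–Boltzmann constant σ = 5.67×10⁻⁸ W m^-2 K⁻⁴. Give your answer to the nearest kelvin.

The effective emission temperature is T_e = [S(1−α)/(4σ)]^¼ = 145.0 K.
T_s = (N+1)^(1/4)·T_e = 226.9 K.
So the greenhouse effect raises the surface by 226.9 − 145.0 = 81.93 K.

82 K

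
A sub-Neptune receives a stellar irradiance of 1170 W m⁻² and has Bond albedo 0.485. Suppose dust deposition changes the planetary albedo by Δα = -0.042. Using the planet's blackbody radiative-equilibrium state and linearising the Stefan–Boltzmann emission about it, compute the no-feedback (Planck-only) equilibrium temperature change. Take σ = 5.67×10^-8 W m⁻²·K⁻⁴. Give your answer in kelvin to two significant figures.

The baseline emission temperature is T_e = 227.0 K.
The change in absorbed flux is Δ[S(1−α)/4] = −SΔα/4 = 12.29 W m⁻².
Planck response: λ_P = 4σT_e³ = 4·5.67×10⁻⁸·(227.0)³ = 2.654 W m⁻²/K.
Hence the no-feedback warming is ΔF/(4σT_e³) = 4.63 K.

4.6 kelvin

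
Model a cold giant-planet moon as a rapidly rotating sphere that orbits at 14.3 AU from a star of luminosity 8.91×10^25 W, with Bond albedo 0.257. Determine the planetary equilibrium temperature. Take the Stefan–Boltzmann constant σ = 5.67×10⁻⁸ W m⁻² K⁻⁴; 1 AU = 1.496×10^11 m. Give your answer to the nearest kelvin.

47 K

Orbital distance: d = 14.3 AU = 2.139×10^12 m.
Flux at the orbit: S = L/(4πd²) = 8.91×10^25/(4π·(2.14×10^12)²) = 1.549 W m⁻².
The planet absorbs (1−α)S over its disc πR² and re-emits over 4πR², so the mean absorbed flux is (1−0.257)·1.549/4 = 0.2878 W m⁻².
Balancing against σT⁴: T = (0.2878/5.67×10⁻⁸)^(1/4) = 47.46 K.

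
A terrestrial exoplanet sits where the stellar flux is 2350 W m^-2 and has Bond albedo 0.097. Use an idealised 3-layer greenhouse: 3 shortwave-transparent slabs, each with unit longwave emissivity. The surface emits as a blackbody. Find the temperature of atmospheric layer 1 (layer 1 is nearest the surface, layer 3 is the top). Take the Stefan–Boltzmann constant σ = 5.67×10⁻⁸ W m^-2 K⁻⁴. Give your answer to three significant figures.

409 K

The effective emission temperature is T_e = [S(1−α)/(4σ)]^¼ = 311.0 K.
In the N-layer model, layer k (counted from the surface) has T_k = (N+1−k)^(1/4)·T_e.
T_1 = (3)^(1/4)·311.0 = 409.3 K.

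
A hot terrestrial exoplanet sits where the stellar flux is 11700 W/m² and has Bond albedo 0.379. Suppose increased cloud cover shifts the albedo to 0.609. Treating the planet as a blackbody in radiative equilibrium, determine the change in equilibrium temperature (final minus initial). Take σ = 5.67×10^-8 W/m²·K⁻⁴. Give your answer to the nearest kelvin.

-46 K

Initial: T₁ = [S(1−0.379)/(4σ)]^(1/4) = 423.1 K.
Final:   T₂ = [S(1−0.609)/(4σ)]^(1/4) = 376.9 K.
Change: 376.9 − 423.1 = -46.21 K.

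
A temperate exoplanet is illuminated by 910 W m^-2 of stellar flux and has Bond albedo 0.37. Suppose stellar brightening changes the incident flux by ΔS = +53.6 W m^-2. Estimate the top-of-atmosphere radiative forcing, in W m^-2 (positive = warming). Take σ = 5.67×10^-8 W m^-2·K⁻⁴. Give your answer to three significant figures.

8.44 W m^-2

TOA radiative forcing: ΔF = (1−α)ΔS/4 = 0.63·(+53.6)/4 = 8.442 W m^-2.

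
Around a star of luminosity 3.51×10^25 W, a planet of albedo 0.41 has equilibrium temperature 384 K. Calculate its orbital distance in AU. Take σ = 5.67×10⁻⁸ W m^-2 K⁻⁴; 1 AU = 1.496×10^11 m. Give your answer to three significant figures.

Required flux: S = 4σT⁴/(1−α) = 8358 W m^-2.
From L = 4πd²S, d = √(3.51×10^25/(4π·8358)) = 1.828×10^10 m = 0.1222 AU.

0.122 AU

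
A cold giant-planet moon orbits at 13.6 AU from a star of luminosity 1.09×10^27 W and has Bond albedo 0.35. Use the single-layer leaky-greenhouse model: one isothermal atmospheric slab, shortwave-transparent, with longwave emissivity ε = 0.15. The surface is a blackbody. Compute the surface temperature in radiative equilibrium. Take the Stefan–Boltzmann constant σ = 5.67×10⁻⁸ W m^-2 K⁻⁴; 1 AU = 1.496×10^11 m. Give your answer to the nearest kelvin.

Orbital distance: d = 13.6 AU = 2.035×10^12 m.
Spreading L over a sphere of radius d: S = 1.09×10^27/(4π·2.03×10^12²) = 20.95 W m^-2.
The planet radiates to space at T_e = [S(1−α)/(4σ)]^(1/4) = 88.03 K.
The surface balance (absorbed SW + ε·downward IR = σT_s⁴) with T_a⁴ = T_s⁴/2 reduces to T_s = T_e·[2/(2−ε)]^¼ = 89.76 K.

90 K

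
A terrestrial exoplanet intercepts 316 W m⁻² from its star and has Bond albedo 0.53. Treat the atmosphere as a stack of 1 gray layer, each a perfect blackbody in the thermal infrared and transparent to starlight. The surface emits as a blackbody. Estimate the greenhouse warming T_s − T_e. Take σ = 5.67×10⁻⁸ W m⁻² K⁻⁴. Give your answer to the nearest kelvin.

Top-of-atmosphere balance: σT_e⁴ = S(1−α)/4 = 37.13 W m⁻² → T_e = 160.0 K.
T_s = (N+1)^(1/4)·T_e = 190.2 K.
Warming: T_s − T_e = 30.27 K.

30 K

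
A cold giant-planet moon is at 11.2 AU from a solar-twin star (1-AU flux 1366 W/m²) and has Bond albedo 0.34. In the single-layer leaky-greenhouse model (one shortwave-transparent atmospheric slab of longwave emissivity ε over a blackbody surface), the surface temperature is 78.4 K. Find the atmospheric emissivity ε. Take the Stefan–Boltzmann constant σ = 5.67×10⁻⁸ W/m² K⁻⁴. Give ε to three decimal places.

0.322

Irradiance scales as 1/d², so S = 1366 W/m² × (1/11.2)² = 10.89 W/m².
Effective temperature: T_e = [S(1−α)/(4σ)]^(1/4) = 75.03 K.
T_s⁴ = T_e⁴·2/(2−ε) → ε = 2 − 2(T_e/T_s)⁴ = 2 − 2·(75.03/78.4)⁴ = 0.3224.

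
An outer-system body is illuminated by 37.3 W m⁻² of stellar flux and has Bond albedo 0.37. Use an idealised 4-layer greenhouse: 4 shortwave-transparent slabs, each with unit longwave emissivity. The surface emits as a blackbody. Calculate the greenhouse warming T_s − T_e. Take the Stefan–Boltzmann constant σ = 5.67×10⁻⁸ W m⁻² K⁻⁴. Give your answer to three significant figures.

The effective emission temperature is T_e = [S(1−α)/(4σ)]^¼ = 100.9 K.
T_s = (N+1)^(1/4)·T_e = 150.9 K.
Warming: T_s − T_e = 49.98 K.

50.0 kelvin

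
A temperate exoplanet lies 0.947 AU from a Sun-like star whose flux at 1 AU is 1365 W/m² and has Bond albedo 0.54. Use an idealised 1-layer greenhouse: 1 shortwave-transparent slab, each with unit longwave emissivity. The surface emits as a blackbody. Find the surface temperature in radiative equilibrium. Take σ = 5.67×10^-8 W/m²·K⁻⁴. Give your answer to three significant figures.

By the inverse-square law, S = 1365/0.947² = 1522 W/m².
The effective emission temperature is T_e = [S(1−α)/(4σ)]^¼ = 235.7 K.
For an N-layer opaque stack, T_s⁴ = (N+1)T_e⁴, hence T_s = (2)^(1/4)×235.7 K = 280.3 K.

280 K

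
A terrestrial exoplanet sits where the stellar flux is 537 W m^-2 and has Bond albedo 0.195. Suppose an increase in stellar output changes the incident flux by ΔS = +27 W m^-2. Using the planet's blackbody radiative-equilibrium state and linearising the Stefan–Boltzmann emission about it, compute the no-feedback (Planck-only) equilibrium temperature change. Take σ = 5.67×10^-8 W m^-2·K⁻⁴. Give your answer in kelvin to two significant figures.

Reference equilibrium: T_e = [S(1−α)/(4σ)]^(1/4) = 208.9 K.
Only a fraction (1−α) is absorbed and it's spread over 4πR², so ΔF = (1−α)ΔS/4 = 5.434 W m^-2.
Planck response: λ_P = 4σT_e³ = 4·5.67×10⁻⁸·(208.9)³ = 2.069 W m^-2/K.
Hence the no-feedback warming is ΔF/(4σT_e³) = 2.63 K.

2.6 K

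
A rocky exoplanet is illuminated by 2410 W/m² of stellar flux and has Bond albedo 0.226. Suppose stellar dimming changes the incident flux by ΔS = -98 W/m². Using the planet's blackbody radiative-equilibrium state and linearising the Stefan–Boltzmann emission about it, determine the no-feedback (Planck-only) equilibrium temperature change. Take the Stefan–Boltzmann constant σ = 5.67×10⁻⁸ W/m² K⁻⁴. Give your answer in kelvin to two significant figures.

Reference equilibrium: T_e = [S(1−α)/(4σ)]^(1/4) = 301.1 K.
TOA radiative forcing: ΔF = (1−α)ΔS/4 = 0.774·(-98)/4 = -18.96 W/m².
Linearising σT⁴ gives d(σT⁴)/dT = 4σT_e³ = 6.194 W/m² per K.
So ΔT₀ = -18.96/6.194 = -3.06 K.

-3.1 K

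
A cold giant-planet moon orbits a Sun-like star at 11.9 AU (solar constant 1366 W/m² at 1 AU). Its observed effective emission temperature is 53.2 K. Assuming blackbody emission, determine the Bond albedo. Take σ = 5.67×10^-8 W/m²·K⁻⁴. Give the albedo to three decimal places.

By the inverse-square law, S = 1366/11.9² = 9.646 W/m².
Rearranging the radiative balance, α = 1 − 4σT⁴/S.
σT⁴ = 0.4542 W/m², so 4σT⁴ = 1.817 W/m².
Hence α = 1 − 1.817/9.646 = 0.8117.

0.812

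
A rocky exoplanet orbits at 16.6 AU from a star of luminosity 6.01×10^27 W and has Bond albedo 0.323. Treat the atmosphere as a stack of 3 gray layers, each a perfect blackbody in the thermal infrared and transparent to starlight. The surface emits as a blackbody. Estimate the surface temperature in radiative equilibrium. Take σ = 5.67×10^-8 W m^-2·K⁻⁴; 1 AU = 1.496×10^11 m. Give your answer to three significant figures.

174 kelvin

d = 16.6 × 1.496×10^11 m = 2.483×10^12 m.
Spreading L over a sphere of radius d: S = 6.01×10^27/(4π·2.48×10^12²) = 77.55 W m^-2.
Top-of-atmosphere balance: σT_e⁴ = S(1−α)/4 = 13.13 W m^-2 → T_e = 123.3 K.
Layer-by-layer balance gives σT_s⁴ = (N+1)σT_e⁴, so T_s = 4^¼·123.3 = 174.4 K.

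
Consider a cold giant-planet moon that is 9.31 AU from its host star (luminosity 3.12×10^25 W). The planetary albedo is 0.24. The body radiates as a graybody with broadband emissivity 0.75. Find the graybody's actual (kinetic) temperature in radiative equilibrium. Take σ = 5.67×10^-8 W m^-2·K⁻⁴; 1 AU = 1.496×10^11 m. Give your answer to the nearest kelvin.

49 K

Orbital distance: d = 9.31 AU = 1.393×10^12 m.
Spreading L over a sphere of radius d: S = 3.12×10^25/(4π·1.39×10^12²) = 1.280 W m^-2.
Absorbed flux (global mean): S(1−α)/4 = 1.280·0.76/4 = 0.2432 W m^-2.
Radiative balance εσT⁴ = 0.2432 gives T = [0.2432/(0.75·σ)]^(1/4) = 48.90 K.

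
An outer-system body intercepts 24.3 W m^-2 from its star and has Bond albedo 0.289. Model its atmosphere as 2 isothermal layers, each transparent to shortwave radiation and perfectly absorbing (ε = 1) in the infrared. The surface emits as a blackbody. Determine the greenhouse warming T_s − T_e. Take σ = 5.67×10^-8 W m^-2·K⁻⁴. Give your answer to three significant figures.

29.5 K

The effective emission temperature is T_e = [S(1−α)/(4σ)]^¼ = 93.42 K.
T_s = (N+1)^(1/4)·T_e = 123.0 K.
Warming: T_s − T_e = 29.53 K.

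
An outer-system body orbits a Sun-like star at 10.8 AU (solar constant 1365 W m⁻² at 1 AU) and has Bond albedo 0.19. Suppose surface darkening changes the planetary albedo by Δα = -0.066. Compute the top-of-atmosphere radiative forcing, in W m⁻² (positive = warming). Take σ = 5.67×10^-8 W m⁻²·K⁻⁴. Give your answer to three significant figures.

By the inverse-square law, S = 1365/10.8² = 11.70 W m⁻².
TOA radiative forcing: ΔF = −S·Δα/4 = −11.70·(-0.066)/4 = 0.1931 W m⁻².

0.193 W m⁻²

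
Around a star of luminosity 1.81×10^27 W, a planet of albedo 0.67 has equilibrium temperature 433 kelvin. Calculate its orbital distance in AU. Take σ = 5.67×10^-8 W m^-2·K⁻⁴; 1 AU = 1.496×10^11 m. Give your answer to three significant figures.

0.516 AU

Required flux: S = 4σT⁴/(1−α) = 24160 W m^-2.
Then d = [L/(4πS)]^(1/2) = 7.721×10^10 m, i.e. 0.5161 AU.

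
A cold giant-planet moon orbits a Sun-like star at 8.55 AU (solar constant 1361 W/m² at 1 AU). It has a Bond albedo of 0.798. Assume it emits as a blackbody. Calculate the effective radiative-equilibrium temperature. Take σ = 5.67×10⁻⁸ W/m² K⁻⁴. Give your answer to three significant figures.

63.8 kelvin

Flux at the orbit: S = 1361/(8.55)² = 18.62 W/m².
Averaging over the sphere, the absorbed flux is S(1−α)/4 = 0.9402 W/m².
Set σT⁴ = 0.9402 → T = (0.9402/σ)^(1/4) = 63.81 K.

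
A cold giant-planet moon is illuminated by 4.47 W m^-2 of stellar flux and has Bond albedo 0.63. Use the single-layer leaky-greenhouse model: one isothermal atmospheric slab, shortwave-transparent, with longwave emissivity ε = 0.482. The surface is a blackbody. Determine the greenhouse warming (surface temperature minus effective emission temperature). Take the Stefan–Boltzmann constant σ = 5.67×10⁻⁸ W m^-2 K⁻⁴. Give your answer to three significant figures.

3.71 K

Effective emission temperature (TOA balance): σT_e⁴ = S(1−α)/4 = 0.4135 W m^-2 → T_e = 51.97 K.
Surface balance with a leaky layer gives σT_s⁴ = σT_e⁴·2/(2−ε), so T_s = T_e·[2/(2−0.482)]^(1/4) = 55.67 K.
T_s − T_e = 55.67 − 51.97 = 3.709 K.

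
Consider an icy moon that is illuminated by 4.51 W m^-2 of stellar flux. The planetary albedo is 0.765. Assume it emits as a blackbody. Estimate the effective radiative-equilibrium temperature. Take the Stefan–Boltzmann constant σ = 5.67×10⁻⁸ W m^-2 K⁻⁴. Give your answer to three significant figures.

46.5 K

Absorbed flux (global mean): S(1−α)/4 = 4.510·0.235/4 = 0.2650 W m^-2.
Set σT⁴ = 0.2650 → T = (0.2650/σ)^(1/4) = 46.49 K.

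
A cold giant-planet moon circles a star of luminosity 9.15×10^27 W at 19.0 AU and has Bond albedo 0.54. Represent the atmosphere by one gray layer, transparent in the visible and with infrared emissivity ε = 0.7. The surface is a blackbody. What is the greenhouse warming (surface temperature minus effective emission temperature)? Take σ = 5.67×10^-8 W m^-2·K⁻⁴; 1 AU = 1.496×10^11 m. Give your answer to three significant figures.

d = 19.0 × 1.496×10^11 m = 2.842×10^12 m.
S = L/(4πd²) = 90.12 W m^-2.
At the top of the atmosphere, σT_e⁴ = S(1−α)/4 = 10.36 W m^-2, giving T_e = 116.3 K.
For a single slab of emissivity ε, T_s⁴ = 2T_e⁴/(2−ε); thus T_s = 116.3·(1.538)^(1/4) = 129.5 K.
T_s − T_e = 129.5 − 116.3 = 13.22 K.

13.2 kelvin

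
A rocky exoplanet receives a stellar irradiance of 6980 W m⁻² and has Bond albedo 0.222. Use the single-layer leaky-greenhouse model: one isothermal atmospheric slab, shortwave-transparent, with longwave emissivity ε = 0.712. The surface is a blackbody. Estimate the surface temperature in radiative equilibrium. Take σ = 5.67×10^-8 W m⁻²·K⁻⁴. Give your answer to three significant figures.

439 K

The planet radiates to space at T_e = [S(1−α)/(4σ)]^(1/4) = 393.4 K.
Surface balance with a leaky layer gives σT_s⁴ = σT_e⁴·2/(2−ε), so T_s = T_e·[2/(2−0.712)]^(1/4) = 439.1 K.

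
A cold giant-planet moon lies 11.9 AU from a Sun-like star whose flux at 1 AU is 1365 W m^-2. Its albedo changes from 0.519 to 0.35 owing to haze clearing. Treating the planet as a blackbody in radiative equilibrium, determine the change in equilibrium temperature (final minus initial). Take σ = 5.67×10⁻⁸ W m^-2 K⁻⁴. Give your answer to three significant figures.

Irradiance scales as 1/d², so S = 1365 W m^-2 × (1/11.9)² = 9.639 W m^-2.
Before: T₁ = [9.639·0.481/(4σ)]^(1/4) = 67.24 K.
After:  T₂ = [9.639·0.65/(4σ)]^(1/4) = 72.50 K.
Change: 72.50 − 67.24 = 5.257 K.

5.26 K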